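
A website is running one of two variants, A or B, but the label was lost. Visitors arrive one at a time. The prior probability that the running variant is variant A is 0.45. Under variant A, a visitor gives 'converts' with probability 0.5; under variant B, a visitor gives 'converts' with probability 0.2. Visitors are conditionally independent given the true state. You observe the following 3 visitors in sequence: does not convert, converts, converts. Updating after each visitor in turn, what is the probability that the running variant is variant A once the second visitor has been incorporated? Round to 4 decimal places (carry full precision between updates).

0.5611

Each posterior becomes the prior for the next update.
After 'does not convert': P(A) = 0.5·0.4500 / (0.5·0.4500 + 0.8·0.5500) ≈ 0.3383
After 'converts': P(A) = 0.5·0.3383 / (0.5·0.3383 + 0.2·0.6617) ≈ 0.5611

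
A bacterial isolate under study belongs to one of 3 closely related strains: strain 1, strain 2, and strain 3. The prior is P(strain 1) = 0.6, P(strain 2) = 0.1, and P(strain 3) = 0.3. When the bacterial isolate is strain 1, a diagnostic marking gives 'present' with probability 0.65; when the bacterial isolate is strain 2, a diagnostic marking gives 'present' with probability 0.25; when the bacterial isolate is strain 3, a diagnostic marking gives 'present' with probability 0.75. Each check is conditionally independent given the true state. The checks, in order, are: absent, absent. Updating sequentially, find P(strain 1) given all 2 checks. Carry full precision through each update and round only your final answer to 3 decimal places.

After 'absent': normaliser = 0.35·0.6000 + 0.75·0.1000 + 0.25·0.3000; P(strain 1) ≈ 0.5833, P(strain 2) ≈ 0.2083, P(strain 3) ≈ 0.2083
After 'absent': normaliser = 0.35·0.5833 + 0.75·0.2083 + 0.25·0.2083; P(strain 1) ≈ 0.4949, P(strain 2) ≈ 0.3788, P(strain 3) ≈ 0.1263

0.495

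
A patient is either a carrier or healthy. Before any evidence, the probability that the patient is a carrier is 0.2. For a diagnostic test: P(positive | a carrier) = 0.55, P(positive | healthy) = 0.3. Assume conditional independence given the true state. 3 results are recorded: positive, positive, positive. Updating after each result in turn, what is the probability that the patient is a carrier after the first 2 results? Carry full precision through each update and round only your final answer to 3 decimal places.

0.457

After 'positive': P(carrier) = 0.55·0.2000 / (0.55·0.2000 + 0.3·0.8000) ≈ 0.3143
After 'positive': P(carrier) = 0.55·0.3143 / (0.55·0.3143 + 0.3·0.6857) ≈ 0.4566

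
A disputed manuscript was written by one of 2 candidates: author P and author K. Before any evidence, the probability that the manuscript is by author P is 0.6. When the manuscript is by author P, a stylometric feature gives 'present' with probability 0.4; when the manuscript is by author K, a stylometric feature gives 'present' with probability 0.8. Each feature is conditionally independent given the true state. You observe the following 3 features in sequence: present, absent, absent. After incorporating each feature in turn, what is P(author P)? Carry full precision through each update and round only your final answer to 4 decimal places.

After 'present': P(author P) = 0.4·0.6000 / (0.4·0.6000 + 0.8·0.4000) ≈ 0.4286
After 'absent': P(author P) = 0.6·0.4286 / (0.6·0.4286 + 0.2·0.5714) ≈ 0.6923
After 'absent': P(author P) = 0.6·0.6923 / (0.6·0.6923 + 0.2·0.3077) ≈ 0.8710

0.8710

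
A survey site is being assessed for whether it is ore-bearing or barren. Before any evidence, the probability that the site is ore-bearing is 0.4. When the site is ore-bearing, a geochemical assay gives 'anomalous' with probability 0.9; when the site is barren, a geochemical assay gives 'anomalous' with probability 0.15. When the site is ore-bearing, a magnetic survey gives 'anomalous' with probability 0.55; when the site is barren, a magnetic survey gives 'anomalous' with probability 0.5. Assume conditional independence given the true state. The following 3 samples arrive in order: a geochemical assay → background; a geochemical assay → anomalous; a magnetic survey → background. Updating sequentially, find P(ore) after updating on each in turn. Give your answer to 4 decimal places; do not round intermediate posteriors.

0.2975

Each posterior becomes the prior for the next update.
After a geochemical assay='background': P(ore) = 0.1·0.4000 / (0.1·0.4000 + 0.85·0.6000) ≈ 0.0727
After a geochemical assay='anomalous': P(ore) = 0.9·0.0727 / (0.9·0.0727 + 0.15·0.9273) ≈ 0.3200
After a magnetic survey='background': P(ore) = 0.45·0.3200 / (0.45·0.3200 + 0.5·0.6800) ≈ 0.2975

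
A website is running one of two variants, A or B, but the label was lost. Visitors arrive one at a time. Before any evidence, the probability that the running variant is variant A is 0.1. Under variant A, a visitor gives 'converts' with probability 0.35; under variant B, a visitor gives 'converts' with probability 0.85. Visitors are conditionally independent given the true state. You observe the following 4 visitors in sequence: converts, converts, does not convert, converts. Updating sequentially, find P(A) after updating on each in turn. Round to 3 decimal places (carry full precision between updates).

0.033

After 'converts': P(A) = 0.35·0.1000 / (0.35·0.1000 + 0.85·0.9000) ≈ 0.0437
After 'converts': P(A) = 0.35·0.0437 / (0.35·0.0437 + 0.85·0.9563) ≈ 0.0185
After 'does not convert': P(A) = 0.65·0.0185 / (0.65·0.0185 + 0.15·0.9815) ≈ 0.0755
After 'converts': P(A) = 0.35·0.0755 / (0.35·0.0755 + 0.85·0.9245) ≈ 0.0325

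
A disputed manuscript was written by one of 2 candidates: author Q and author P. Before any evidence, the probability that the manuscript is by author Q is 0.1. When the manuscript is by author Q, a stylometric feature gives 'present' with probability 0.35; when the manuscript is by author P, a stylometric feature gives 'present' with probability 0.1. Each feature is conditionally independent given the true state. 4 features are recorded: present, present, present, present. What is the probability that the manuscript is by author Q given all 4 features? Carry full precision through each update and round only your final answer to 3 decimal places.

Each posterior becomes the prior for the next update.
After 'present': P(author Q) = 0.35·0.1000 / (0.35·0.1000 + 0.1·0.9000) ≈ 0.2800
After 'present': P(author Q) = 0.35·0.2800 / (0.35·0.2800 + 0.1·0.7200) ≈ 0.5765
After 'present': P(author Q) = 0.35·0.5765 / (0.35·0.5765 + 0.1·0.4235) ≈ 0.8265
After 'present': P(author Q) = 0.35·0.8265 / (0.35·0.8265 + 0.1·0.1735) ≈ 0.9434

0.943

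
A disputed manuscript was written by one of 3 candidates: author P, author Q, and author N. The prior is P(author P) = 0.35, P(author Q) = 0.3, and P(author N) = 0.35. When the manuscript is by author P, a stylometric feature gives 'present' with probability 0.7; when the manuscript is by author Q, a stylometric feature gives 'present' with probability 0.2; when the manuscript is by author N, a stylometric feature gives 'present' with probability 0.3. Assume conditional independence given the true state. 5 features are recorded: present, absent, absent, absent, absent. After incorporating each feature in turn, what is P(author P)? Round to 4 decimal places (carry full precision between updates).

0.0383

After 'present': normaliser = 0.7·0.3500 + 0.2·0.3000 + 0.3·0.3500; P(author P) ≈ 0.5976, P(author Q) ≈ 0.1463, P(author N) ≈ 0.2561
After 'absent': normaliser = 0.3·0.5976 + 0.8·0.1463 + 0.7·0.2561; P(author P) ≈ 0.3769, P(author Q) ≈ 0.2462, P(author N) ≈ 0.3769
After 'absent': normaliser = 0.3·0.3769 + 0.8·0.2462 + 0.7·0.3769; P(author P) ≈ 0.1971, P(author Q) ≈ 0.3432, P(author N) ≈ 0.4598
After 'absent': normaliser = 0.3·0.1971 + 0.8·0.3432 + 0.7·0.4598; P(author P) ≈ 0.0902, P(author Q) ≈ 0.4188, P(author N) ≈ 0.4910
After 'absent': normaliser = 0.3·0.0902 + 0.8·0.4188 + 0.7·0.4910; P(author P) ≈ 0.0383, P(author Q) ≈ 0.4747, P(author N) ≈ 0.4870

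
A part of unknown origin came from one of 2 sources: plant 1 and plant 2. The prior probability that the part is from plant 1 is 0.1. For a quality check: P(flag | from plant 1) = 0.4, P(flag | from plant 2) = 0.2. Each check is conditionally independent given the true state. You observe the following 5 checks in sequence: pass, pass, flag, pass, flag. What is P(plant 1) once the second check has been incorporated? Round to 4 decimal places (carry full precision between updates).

0.0588

After 'pass': P(plant 1) = 0.6·0.1000 / (0.6·0.1000 + 0.8·0.9000) ≈ 0.0769
After 'pass': P(plant 1) = 0.6·0.0769 / (0.6·0.0769 + 0.8·0.9231) ≈ 0.0588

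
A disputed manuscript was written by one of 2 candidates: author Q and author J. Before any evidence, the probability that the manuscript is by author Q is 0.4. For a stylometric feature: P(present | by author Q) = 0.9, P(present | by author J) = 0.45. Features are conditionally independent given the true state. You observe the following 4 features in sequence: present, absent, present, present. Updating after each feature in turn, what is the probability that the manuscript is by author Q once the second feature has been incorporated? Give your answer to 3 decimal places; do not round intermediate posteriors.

After 'present': P(author Q) = 0.9·0.4000 / (0.9·0.4000 + 0.45·0.6000) ≈ 0.5714
After 'absent': P(author Q) = 0.1·0.5714 / (0.1·0.5714 + 0.55·0.4286) ≈ 0.1951

0.195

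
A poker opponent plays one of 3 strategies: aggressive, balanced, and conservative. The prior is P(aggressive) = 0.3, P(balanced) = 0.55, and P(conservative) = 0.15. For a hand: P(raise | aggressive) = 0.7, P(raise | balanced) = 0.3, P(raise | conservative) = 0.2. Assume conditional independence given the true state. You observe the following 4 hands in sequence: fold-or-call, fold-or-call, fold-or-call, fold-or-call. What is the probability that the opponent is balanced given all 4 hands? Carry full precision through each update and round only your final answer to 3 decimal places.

0.674

After 'fold-or-call': normaliser = 0.3·0.3000 + 0.7·0.5500 + 0.8·0.1500; P(aggressive) ≈ 0.1513, P(balanced) ≈ 0.6471, P(conservative) ≈ 0.2017
After 'fold-or-call': normaliser = 0.3·0.1513 + 0.7·0.6471 + 0.8·0.2017; P(aggressive) ≈ 0.0688, P(balanced) ≈ 0.6866, P(conservative) ≈ 0.2446
After 'fold-or-call': normaliser = 0.3·0.0688 + 0.7·0.6866 + 0.8·0.2446; P(aggressive) ≈ 0.0296, P(balanced) ≈ 0.6896, P(conservative) ≈ 0.2808
After 'fold-or-call': normaliser = 0.3·0.0296 + 0.7·0.6896 + 0.8·0.2808; P(aggressive) ≈ 0.0124, P(balanced) ≈ 0.6740, P(conservative) ≈ 0.3136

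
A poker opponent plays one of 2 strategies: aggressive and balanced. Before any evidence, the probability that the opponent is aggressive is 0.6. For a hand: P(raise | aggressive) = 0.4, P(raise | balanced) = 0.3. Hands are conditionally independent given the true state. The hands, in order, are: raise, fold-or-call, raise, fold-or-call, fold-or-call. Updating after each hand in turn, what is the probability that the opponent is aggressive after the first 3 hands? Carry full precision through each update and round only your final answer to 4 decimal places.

0.6957

Apply Bayes' rule sequentially, carrying P(aggressive) forward.
After 'raise': P(aggressive) = 0.4·0.6000 / (0.4·0.6000 + 0.3·0.4000) ≈ 0.6667
After 'fold-or-call': P(aggressive) = 0.6·0.6667 / (0.6·0.6667 + 0.7·0.3333) ≈ 0.6316
After 'raise': P(aggressive) = 0.4·0.6316 / (0.4·0.6316 + 0.3·0.3684) ≈ 0.6957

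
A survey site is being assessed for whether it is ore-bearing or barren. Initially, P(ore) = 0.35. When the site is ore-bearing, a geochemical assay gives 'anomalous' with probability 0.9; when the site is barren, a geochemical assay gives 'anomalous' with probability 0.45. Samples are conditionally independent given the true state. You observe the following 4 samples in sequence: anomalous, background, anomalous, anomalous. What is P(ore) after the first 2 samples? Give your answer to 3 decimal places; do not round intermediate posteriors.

After 'anomalous': P(ore) = 0.9·0.3500 / (0.9·0.3500 + 0.45·0.6500) ≈ 0.5185
After 'background': P(ore) = 0.1·0.5185 / (0.1·0.5185 + 0.55·0.4815) ≈ 0.1637

0.164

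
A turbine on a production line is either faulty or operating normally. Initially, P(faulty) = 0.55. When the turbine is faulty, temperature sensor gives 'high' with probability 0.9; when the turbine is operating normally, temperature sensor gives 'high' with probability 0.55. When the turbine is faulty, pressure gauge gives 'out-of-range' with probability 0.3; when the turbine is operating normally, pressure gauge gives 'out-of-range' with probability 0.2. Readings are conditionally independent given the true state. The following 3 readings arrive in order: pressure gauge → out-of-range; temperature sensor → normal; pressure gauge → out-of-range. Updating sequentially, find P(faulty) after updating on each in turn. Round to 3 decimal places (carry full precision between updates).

After pressure gauge='out-of-range': P(faulty) = 0.3·0.5500 / (0.3·0.5500 + 0.2·0.4500) ≈ 0.6471
After temperature sensor='normal': P(faulty) = 0.1·0.6471 / (0.1·0.6471 + 0.45·0.3529) ≈ 0.2895
After pressure gauge='out-of-range': P(faulty) = 0.3·0.2895 / (0.3·0.2895 + 0.2·0.7105) ≈ 0.3793

0.379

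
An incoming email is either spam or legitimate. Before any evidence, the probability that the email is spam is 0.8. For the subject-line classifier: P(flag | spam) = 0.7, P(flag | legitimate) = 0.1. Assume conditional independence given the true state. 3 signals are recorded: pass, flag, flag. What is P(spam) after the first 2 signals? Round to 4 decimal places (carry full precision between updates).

0.9032

After 'pass': P(spam) = 0.3·0.8000 / (0.3·0.8000 + 0.9·0.2000) ≈ 0.5714
After 'flag': P(spam) = 0.7·0.5714 / (0.7·0.5714 + 0.1·0.4286) ≈ 0.9032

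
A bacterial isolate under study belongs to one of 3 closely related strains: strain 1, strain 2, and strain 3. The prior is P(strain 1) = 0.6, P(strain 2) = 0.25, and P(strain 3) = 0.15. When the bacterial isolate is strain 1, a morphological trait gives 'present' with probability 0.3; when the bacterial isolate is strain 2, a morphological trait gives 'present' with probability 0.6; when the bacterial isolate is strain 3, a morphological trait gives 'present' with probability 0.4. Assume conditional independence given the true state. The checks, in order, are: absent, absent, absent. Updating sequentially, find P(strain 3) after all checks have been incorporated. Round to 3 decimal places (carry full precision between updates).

0.127

Each posterior becomes the prior for the next update.
After 'absent': normaliser = 0.7·0.6000 + 0.4·0.2500 + 0.6·0.1500; P(strain 1) ≈ 0.6885, P(strain 2) ≈ 0.1639, P(strain 3) ≈ 0.1475
After 'absent': normaliser = 0.7·0.6885 + 0.4·0.1639 + 0.6·0.1475; P(strain 1) ≈ 0.7577, P(strain 2) ≈ 0.1031, P(strain 3) ≈ 0.1392
After 'absent': normaliser = 0.7·0.7577 + 0.4·0.1031 + 0.6·0.1392; P(strain 1) ≈ 0.8096, P(strain 2) ≈ 0.0629, P(strain 3) ≈ 0.1275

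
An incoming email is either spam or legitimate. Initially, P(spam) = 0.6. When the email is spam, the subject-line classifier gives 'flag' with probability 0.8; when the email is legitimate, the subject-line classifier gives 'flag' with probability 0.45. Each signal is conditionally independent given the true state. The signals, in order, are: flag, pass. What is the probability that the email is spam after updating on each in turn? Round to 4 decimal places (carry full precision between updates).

Apply Bayes' rule sequentially, carrying P(spam) forward.
After 'flag': P(spam) = 0.8·0.6000 / (0.8·0.6000 + 0.45·0.4000) ≈ 0.7273
After 'pass': P(spam) = 0.2·0.7273 / (0.2·0.7273 + 0.55·0.2727) ≈ 0.4923

0.4923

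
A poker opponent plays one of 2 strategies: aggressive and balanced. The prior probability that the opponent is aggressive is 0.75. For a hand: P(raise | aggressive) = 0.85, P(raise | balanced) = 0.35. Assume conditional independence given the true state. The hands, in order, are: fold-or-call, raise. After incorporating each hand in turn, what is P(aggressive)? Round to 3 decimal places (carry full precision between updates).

0.627

Apply Bayes' rule sequentially, carrying P(aggressive) forward.
After 'fold-or-call': P(aggressive) = 0.15·0.7500 / (0.15·0.7500 + 0.65·0.2500) ≈ 0.4091
After 'raise': P(aggressive) = 0.85·0.4091 / (0.85·0.4091 + 0.35·0.5909) ≈ 0.6270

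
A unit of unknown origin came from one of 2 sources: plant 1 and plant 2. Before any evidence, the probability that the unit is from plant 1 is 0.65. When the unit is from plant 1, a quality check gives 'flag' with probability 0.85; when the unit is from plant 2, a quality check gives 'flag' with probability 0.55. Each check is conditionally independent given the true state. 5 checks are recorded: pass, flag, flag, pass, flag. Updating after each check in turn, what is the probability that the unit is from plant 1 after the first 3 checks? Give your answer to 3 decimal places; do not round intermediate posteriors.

0.597

After 'pass': P(plant 1) = 0.15·0.6500 / (0.15·0.6500 + 0.45·0.3500) ≈ 0.3824
After 'flag': P(plant 1) = 0.85·0.3824 / (0.85·0.3824 + 0.55·0.6176) ≈ 0.4889
After 'flag': P(plant 1) = 0.85·0.4889 / (0.85·0.4889 + 0.55·0.5111) ≈ 0.5965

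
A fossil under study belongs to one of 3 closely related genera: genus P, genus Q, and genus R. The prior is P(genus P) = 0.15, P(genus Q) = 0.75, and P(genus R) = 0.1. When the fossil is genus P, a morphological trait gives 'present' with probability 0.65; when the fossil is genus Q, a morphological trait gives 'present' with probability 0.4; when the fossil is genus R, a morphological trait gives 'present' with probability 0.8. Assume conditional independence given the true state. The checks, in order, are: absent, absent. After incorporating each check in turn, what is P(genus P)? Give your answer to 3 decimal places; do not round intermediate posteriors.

Each posterior becomes the prior for the next update.
After 'absent': normaliser = 0.35·0.1500 + 0.6·0.7500 + 0.2·0.1000; P(genus P) ≈ 0.1005, P(genus Q) ≈ 0.8612, P(genus R) ≈ 0.0383
After 'absent': normaliser = 0.35·0.1005 + 0.6·0.8612 + 0.2·0.0383; P(genus P) ≈ 0.0628, P(genus Q) ≈ 0.9235, P(genus R) ≈ 0.0137

0.063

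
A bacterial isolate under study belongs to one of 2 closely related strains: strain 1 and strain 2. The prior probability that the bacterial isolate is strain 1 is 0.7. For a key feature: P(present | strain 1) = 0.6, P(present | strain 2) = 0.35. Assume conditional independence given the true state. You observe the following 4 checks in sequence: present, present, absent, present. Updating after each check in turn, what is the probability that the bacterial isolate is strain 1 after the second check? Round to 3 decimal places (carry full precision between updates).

After 'present': P(strain 1) = 0.6·0.7000 / (0.6·0.7000 + 0.35·0.3000) ≈ 0.8000
After 'present': P(strain 1) = 0.6·0.8000 / (0.6·0.8000 + 0.35·0.2000) ≈ 0.8727

0.873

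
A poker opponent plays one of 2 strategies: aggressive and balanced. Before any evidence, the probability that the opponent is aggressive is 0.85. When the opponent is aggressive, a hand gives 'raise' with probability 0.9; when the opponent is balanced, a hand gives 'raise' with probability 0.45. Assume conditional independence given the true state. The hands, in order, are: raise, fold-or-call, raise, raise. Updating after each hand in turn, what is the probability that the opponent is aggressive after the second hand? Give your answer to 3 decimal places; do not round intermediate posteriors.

0.673

After 'raise': P(aggressive) = 0.9·0.8500 / (0.9·0.8500 + 0.45·0.1500) ≈ 0.9189
After 'fold-or-call': P(aggressive) = 0.1·0.9189 / (0.1·0.9189 + 0.55·0.0811) ≈ 0.6733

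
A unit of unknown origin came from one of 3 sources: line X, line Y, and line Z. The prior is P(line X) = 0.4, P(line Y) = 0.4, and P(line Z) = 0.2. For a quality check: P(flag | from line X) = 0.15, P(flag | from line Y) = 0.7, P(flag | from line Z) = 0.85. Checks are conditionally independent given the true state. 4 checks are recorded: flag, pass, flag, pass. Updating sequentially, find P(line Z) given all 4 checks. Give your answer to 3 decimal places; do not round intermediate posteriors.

After 'flag': normaliser = 0.15·0.4000 + 0.7·0.4000 + 0.85·0.2000; P(line X) ≈ 0.1176, P(line Y) ≈ 0.5490, P(line Z) ≈ 0.3333
After 'pass': normaliser = 0.85·0.1176 + 0.3·0.5490 + 0.15·0.3333; P(line X) ≈ 0.3178, P(line Y) ≈ 0.5234, P(line Z) ≈ 0.1589
After 'flag': normaliser = 0.15·0.3178 + 0.7·0.5234 + 0.85·0.1589; P(line X) ≈ 0.0868, P(line Y) ≈ 0.6672, P(line Z) ≈ 0.2460
After 'pass': normaliser = 0.85·0.0868 + 0.3·0.6672 + 0.15·0.2460; P(line X) ≈ 0.2374, P(line Y) ≈ 0.6439, P(line Z) ≈ 0.1187

0.119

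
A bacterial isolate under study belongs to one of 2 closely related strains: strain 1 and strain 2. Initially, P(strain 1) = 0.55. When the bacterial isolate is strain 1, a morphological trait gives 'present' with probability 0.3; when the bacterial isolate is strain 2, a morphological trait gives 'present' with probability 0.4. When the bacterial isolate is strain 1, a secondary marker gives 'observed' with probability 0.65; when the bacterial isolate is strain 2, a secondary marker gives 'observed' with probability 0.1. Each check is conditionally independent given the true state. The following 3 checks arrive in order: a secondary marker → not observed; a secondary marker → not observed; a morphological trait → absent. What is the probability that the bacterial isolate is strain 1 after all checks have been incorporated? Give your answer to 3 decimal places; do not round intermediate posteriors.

After a secondary marker='not observed': P(strain 1) = 0.35·0.5500 / (0.35·0.5500 + 0.9·0.4500) ≈ 0.3222
After a secondary marker='not observed': P(strain 1) = 0.35·0.3222 / (0.35·0.3222 + 0.9·0.6778) ≈ 0.1560
After a morphological trait='absent': P(strain 1) = 0.7·0.1560 / (0.7·0.1560 + 0.6·0.8440) ≈ 0.1774

0.177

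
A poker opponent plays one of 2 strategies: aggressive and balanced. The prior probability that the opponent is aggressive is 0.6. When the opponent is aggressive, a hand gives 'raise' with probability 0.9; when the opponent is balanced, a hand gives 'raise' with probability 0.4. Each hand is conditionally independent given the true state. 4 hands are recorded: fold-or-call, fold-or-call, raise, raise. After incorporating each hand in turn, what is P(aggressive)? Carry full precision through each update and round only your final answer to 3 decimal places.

Each posterior becomes the prior for the next update.
After 'fold-or-call': P(aggressive) = 0.1·0.6000 / (0.1·0.6000 + 0.6·0.4000) ≈ 0.2000
After 'fold-or-call': P(aggressive) = 0.1·0.2000 / (0.1·0.2000 + 0.6·0.8000) ≈ 0.0400
After 'raise': P(aggressive) = 0.9·0.0400 / (0.9·0.0400 + 0.4·0.9600) ≈ 0.0857
After 'raise': P(aggressive) = 0.9·0.0857 / (0.9·0.0857 + 0.4·0.9143) ≈ 0.1742

0.174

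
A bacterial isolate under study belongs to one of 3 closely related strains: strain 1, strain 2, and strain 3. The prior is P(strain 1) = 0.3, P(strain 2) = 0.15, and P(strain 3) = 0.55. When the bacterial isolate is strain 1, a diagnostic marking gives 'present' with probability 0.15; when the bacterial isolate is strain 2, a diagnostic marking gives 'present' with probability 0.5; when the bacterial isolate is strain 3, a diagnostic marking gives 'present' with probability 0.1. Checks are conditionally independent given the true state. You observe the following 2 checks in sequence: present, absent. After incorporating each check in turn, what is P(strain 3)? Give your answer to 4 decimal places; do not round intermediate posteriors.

0.3952

After 'present': normaliser = 0.15·0.3000 + 0.5·0.1500 + 0.1·0.5500; P(strain 1) ≈ 0.2571, P(strain 2) ≈ 0.4286, P(strain 3) ≈ 0.3143
After 'absent': normaliser = 0.85·0.2571 + 0.5·0.4286 + 0.9·0.3143; P(strain 1) ≈ 0.3054, P(strain 2) ≈ 0.2994, P(strain 3) ≈ 0.3952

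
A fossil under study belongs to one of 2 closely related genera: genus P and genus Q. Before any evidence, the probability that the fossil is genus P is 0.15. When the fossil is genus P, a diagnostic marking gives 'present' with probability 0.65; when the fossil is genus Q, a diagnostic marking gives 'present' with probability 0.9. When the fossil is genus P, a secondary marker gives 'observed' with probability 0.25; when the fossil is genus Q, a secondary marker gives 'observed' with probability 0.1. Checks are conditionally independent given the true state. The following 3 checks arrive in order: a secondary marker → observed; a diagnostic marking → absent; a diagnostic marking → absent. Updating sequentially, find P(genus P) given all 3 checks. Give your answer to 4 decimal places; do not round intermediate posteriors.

0.8439

After a secondary marker='observed': P(genus P) = 0.25·0.1500 / (0.25·0.1500 + 0.1·0.8500) ≈ 0.3061
After a diagnostic marking='absent': P(genus P) = 0.35·0.3061 / (0.35·0.3061 + 0.1·0.6939) ≈ 0.6069
After a diagnostic marking='absent': P(genus P) = 0.35·0.6069 / (0.35·0.6069 + 0.1·0.3931) ≈ 0.8439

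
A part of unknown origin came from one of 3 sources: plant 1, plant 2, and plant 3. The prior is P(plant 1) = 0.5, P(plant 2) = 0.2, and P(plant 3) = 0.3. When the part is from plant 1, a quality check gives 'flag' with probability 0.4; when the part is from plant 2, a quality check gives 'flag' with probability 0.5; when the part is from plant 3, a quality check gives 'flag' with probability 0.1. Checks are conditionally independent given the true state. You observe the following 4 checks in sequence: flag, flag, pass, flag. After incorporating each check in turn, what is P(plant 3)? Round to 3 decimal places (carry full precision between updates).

After 'flag': normaliser = 0.4·0.5000 + 0.5·0.2000 + 0.1·0.3000; P(plant 1) ≈ 0.6061, P(plant 2) ≈ 0.3030, P(plant 3) ≈ 0.0909
After 'flag': normaliser = 0.4·0.6061 + 0.5·0.3030 + 0.1·0.0909; P(plant 1) ≈ 0.6015, P(plant 2) ≈ 0.3759, P(plant 3) ≈ 0.0226
After 'pass': normaliser = 0.6·0.6015 + 0.5·0.3759 + 0.9·0.0226; P(plant 1) ≈ 0.6341, P(plant 2) ≈ 0.3303, P(plant 3) ≈ 0.0357
After 'flag': normaliser = 0.4·0.6341 + 0.5·0.3303 + 0.1·0.0357; P(plant 1) ≈ 0.6006, P(plant 2) ≈ 0.3910, P(plant 3) ≈ 0.0084

0.008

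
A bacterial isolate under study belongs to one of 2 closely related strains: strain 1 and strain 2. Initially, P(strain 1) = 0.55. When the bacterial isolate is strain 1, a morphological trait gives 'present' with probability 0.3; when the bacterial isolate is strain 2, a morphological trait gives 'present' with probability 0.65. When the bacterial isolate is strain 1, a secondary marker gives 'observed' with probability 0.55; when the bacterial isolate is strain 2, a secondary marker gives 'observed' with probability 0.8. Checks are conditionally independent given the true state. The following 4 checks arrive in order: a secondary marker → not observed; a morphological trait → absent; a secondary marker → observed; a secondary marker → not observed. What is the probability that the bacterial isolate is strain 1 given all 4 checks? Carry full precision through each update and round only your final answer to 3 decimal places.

0.895

After a secondary marker='not observed': P(strain 1) = 0.45·0.5500 / (0.45·0.5500 + 0.2·0.4500) ≈ 0.7333
After a morphological trait='absent': P(strain 1) = 0.7·0.7333 / (0.7·0.7333 + 0.35·0.2667) ≈ 0.8462
After a secondary marker='observed': P(strain 1) = 0.55·0.8462 / (0.55·0.8462 + 0.8·0.1538) ≈ 0.7908
After a secondary marker='not observed': P(strain 1) = 0.45·0.7908 / (0.45·0.7908 + 0.2·0.2092) ≈ 0.8948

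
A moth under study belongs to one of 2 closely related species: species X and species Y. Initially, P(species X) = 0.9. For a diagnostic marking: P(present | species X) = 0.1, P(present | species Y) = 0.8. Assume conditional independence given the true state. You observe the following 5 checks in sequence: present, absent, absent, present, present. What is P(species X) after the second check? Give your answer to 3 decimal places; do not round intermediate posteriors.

Each posterior becomes the prior for the next update.
After 'present': P(species X) = 0.1·0.9000 / (0.1·0.9000 + 0.8·0.1000) ≈ 0.5294
After 'absent': P(species X) = 0.9·0.5294 / (0.9·0.5294 + 0.2·0.4706) ≈ 0.8351

0.835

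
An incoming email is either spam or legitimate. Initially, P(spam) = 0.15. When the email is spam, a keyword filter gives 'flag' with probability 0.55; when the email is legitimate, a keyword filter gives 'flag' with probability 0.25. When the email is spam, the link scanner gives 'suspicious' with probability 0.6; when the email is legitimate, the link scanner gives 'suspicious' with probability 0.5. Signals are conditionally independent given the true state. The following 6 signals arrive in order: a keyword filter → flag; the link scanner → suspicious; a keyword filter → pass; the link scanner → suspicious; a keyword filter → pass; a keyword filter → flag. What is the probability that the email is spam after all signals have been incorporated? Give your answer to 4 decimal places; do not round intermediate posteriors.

After a keyword filter='flag': P(spam) = 0.55·0.1500 / (0.55·0.1500 + 0.25·0.8500) ≈ 0.2797
After the link scanner='suspicious': P(spam) = 0.6·0.2797 / (0.6·0.2797 + 0.5·0.7203) ≈ 0.3178
After a keyword filter='pass': P(spam) = 0.45·0.3178 / (0.45·0.3178 + 0.75·0.6822) ≈ 0.2185
After the link scanner='suspicious': P(spam) = 0.6·0.2185 / (0.6·0.2185 + 0.5·0.7815) ≈ 0.2512
After a keyword filter='pass': P(spam) = 0.45·0.2512 / (0.45·0.2512 + 0.75·0.7488) ≈ 0.1675
After a keyword filter='flag': P(spam) = 0.55·0.1675 / (0.55·0.1675 + 0.25·0.8325) ≈ 0.3069

0.3069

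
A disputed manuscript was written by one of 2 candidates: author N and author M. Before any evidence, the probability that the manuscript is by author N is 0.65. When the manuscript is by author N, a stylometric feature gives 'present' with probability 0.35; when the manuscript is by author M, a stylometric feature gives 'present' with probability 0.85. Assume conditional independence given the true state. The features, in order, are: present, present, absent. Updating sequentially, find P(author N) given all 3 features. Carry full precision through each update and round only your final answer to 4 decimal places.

Each posterior becomes the prior for the next update.
After 'present': P(author N) = 0.35·0.6500 / (0.35·0.6500 + 0.85·0.3500) ≈ 0.4333
After 'present': P(author N) = 0.35·0.4333 / (0.35·0.4333 + 0.85·0.5667) ≈ 0.2395
After 'absent': P(author N) = 0.65·0.2395 / (0.65·0.2395 + 0.15·0.7605) ≈ 0.5771

0.5771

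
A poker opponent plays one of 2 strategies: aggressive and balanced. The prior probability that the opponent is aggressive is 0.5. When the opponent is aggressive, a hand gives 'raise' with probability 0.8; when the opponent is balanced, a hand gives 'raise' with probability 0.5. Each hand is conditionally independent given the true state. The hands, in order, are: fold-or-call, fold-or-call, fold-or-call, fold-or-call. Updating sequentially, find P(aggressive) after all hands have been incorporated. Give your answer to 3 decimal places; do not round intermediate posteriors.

After 'fold-or-call': P(aggressive) = 0.2·0.5000 / (0.2·0.5000 + 0.5·0.5000) ≈ 0.2857
After 'fold-or-call': P(aggressive) = 0.2·0.2857 / (0.2·0.2857 + 0.5·0.7143) ≈ 0.1379
After 'fold-or-call': P(aggressive) = 0.2·0.1379 / (0.2·0.1379 + 0.5·0.8621) ≈ 0.0602
After 'fold-or-call': P(aggressive) = 0.2·0.0602 / (0.2·0.0602 + 0.5·0.9398) ≈ 0.0250

0.025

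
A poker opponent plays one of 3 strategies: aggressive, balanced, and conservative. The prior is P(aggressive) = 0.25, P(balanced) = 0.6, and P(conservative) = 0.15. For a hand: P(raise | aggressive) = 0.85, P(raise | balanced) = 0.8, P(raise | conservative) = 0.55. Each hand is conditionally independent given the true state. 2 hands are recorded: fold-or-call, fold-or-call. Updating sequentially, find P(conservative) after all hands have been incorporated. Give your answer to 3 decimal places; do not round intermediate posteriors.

After 'fold-or-call': normaliser = 0.15·0.2500 + 0.2·0.6000 + 0.45·0.1500; P(aggressive) ≈ 0.1667, P(balanced) ≈ 0.5333, P(conservative) ≈ 0.3000
After 'fold-or-call': normaliser = 0.15·0.1667 + 0.2·0.5333 + 0.45·0.3000; P(aggressive) ≈ 0.0938, P(balanced) ≈ 0.4000, P(conservative) ≈ 0.5062

0.506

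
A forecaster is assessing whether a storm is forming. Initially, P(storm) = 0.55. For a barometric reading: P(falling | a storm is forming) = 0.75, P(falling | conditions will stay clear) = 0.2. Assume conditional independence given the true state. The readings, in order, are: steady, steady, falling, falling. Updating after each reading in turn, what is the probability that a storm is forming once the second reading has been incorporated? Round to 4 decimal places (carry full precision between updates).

0.1066

Each posterior becomes the prior for the next update.
After 'steady': P(storm) = 0.25·0.5500 / (0.25·0.5500 + 0.8·0.4500) ≈ 0.2764
After 'steady': P(storm) = 0.25·0.2764 / (0.25·0.2764 + 0.8·0.7236) ≈ 0.1066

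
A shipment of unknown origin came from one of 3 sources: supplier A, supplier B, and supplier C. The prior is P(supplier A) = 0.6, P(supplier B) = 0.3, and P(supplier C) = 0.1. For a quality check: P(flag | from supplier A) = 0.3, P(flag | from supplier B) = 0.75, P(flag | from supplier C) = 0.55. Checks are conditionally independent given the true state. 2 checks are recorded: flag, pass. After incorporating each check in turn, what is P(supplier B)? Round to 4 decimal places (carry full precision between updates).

After 'flag': normaliser = 0.3·0.6000 + 0.75·0.3000 + 0.55·0.1000; P(supplier A) ≈ 0.3913, P(supplier B) ≈ 0.4891, P(supplier C) ≈ 0.1196
After 'pass': normaliser = 0.7·0.3913 + 0.25·0.4891 + 0.45·0.1196; P(supplier A) ≈ 0.6087, P(supplier B) ≈ 0.2717, P(supplier C) ≈ 0.1196

0.2717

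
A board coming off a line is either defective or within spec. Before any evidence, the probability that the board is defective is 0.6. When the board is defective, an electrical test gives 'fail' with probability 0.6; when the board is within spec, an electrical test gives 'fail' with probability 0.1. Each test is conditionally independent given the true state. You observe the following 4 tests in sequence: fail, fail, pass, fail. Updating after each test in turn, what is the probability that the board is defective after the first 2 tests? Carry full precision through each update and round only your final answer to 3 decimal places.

0.982

After 'fail': P(defective) = 0.6·0.6000 / (0.6·0.6000 + 0.1·0.4000) ≈ 0.9000
After 'fail': P(defective) = 0.6·0.9000 / (0.6·0.9000 + 0.1·0.1000) ≈ 0.9818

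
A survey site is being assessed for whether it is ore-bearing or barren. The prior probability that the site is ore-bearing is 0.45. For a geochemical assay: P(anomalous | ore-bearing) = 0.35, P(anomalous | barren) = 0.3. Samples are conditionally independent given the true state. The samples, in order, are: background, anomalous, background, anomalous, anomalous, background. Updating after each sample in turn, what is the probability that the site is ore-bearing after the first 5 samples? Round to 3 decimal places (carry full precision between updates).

0.528

Apply Bayes' rule sequentially, carrying P(ore) forward.
After 'background': P(ore) = 0.65·0.4500 / (0.65·0.4500 + 0.7·0.5500) ≈ 0.4317
After 'anomalous': P(ore) = 0.35·0.4317 / (0.35·0.4317 + 0.3·0.5683) ≈ 0.4699
After 'background': P(ore) = 0.65·0.4699 / (0.65·0.4699 + 0.7·0.5301) ≈ 0.4515
After 'anomalous': P(ore) = 0.35·0.4515 / (0.35·0.4515 + 0.3·0.5485) ≈ 0.4899
After 'anomalous': P(ore) = 0.35·0.4899 / (0.35·0.4899 + 0.3·0.5101) ≈ 0.5284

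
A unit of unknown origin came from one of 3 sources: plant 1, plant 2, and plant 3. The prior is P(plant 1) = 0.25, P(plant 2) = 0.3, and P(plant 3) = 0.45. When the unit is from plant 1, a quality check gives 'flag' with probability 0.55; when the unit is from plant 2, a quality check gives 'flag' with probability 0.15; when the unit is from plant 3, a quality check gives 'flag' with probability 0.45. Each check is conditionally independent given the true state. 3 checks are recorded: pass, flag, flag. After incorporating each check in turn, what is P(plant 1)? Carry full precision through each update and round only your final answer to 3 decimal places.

After 'pass': normaliser = 0.45·0.2500 + 0.85·0.3000 + 0.55·0.4500; P(plant 1) ≈ 0.1829, P(plant 2) ≈ 0.4146, P(plant 3) ≈ 0.4024
After 'flag': normaliser = 0.55·0.1829 + 0.15·0.4146 + 0.45·0.4024; P(plant 1) ≈ 0.2926, P(plant 2) ≈ 0.1809, P(plant 3) ≈ 0.5266
After 'flag': normaliser = 0.55·0.2926 + 0.15·0.1809 + 0.45·0.5266; P(plant 1) ≈ 0.3786, P(plant 2) ≈ 0.0638, P(plant 3) ≈ 0.5576

0.379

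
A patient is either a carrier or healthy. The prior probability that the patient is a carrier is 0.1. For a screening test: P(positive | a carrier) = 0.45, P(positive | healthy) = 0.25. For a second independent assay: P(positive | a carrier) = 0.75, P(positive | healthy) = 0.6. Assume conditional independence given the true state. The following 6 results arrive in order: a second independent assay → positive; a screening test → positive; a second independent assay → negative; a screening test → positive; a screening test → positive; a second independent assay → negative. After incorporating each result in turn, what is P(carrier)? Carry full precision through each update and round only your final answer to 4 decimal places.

After a second independent assay='positive': P(carrier) = 0.75·0.1000 / (0.75·0.1000 + 0.6·0.9000) ≈ 0.1220
After a screening test='positive': P(carrier) = 0.45·0.1220 / (0.45·0.1220 + 0.25·0.8780) ≈ 0.2000
After a second independent assay='negative': P(carrier) = 0.25·0.2000 / (0.25·0.2000 + 0.4·0.8000) ≈ 0.1351
After a screening test='positive': P(carrier) = 0.45·0.1351 / (0.45·0.1351 + 0.25·0.8649) ≈ 0.2195
After a screening test='positive': P(carrier) = 0.45·0.2195 / (0.45·0.2195 + 0.25·0.7805) ≈ 0.3361
After a second independent assay='negative': P(carrier) = 0.25·0.3361 / (0.25·0.3361 + 0.4·0.6639) ≈ 0.2404

0.2404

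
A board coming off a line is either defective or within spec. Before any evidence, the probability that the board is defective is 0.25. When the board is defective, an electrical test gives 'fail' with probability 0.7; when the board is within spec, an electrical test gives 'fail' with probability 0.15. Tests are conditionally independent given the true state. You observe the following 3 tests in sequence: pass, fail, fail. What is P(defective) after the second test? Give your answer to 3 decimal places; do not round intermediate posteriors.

After 'pass': P(defective) = 0.3·0.2500 / (0.3·0.2500 + 0.85·0.7500) ≈ 0.1053
After 'fail': P(defective) = 0.7·0.1053 / (0.7·0.1053 + 0.15·0.8947) ≈ 0.3544

0.354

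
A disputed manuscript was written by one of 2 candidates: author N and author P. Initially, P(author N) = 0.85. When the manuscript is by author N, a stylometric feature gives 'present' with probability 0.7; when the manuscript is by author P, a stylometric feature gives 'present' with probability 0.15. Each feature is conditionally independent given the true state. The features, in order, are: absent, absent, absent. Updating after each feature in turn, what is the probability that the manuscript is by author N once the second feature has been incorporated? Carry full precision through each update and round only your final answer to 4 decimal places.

Each posterior becomes the prior for the next update.
After 'absent': P(author N) = 0.3·0.8500 / (0.3·0.8500 + 0.85·0.1500) ≈ 0.6667
After 'absent': P(author N) = 0.3·0.6667 / (0.3·0.6667 + 0.85·0.3333) ≈ 0.4138

0.4138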